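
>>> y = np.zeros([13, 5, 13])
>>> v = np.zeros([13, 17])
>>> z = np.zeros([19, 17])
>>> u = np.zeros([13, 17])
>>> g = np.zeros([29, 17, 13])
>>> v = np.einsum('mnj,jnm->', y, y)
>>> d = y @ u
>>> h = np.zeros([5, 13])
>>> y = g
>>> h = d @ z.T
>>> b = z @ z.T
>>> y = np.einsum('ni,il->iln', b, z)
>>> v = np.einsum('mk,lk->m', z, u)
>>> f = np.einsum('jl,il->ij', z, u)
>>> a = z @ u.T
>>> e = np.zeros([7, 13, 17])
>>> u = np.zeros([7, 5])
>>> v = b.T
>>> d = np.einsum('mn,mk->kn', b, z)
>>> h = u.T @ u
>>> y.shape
(19, 17, 19)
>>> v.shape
(19, 19)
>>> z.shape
(19, 17)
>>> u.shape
(7, 5)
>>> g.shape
(29, 17, 13)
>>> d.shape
(17, 19)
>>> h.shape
(5, 5)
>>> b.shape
(19, 19)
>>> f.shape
(13, 19)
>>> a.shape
(19, 13)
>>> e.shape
(7, 13, 17)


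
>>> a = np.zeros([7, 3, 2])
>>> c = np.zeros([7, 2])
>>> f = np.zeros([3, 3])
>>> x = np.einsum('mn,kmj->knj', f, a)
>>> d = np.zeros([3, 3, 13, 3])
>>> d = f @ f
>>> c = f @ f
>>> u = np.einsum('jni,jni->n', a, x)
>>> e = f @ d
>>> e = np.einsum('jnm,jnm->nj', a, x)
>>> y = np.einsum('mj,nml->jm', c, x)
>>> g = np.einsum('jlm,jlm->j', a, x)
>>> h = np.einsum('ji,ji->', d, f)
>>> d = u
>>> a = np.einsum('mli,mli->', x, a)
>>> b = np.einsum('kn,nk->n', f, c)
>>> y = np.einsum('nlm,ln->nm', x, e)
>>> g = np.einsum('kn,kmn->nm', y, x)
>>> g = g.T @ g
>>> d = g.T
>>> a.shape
()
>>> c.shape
(3, 3)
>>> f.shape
(3, 3)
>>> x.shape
(7, 3, 2)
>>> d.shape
(3, 3)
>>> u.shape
(3,)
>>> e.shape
(3, 7)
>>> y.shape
(7, 2)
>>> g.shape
(3, 3)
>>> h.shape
()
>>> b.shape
(3,)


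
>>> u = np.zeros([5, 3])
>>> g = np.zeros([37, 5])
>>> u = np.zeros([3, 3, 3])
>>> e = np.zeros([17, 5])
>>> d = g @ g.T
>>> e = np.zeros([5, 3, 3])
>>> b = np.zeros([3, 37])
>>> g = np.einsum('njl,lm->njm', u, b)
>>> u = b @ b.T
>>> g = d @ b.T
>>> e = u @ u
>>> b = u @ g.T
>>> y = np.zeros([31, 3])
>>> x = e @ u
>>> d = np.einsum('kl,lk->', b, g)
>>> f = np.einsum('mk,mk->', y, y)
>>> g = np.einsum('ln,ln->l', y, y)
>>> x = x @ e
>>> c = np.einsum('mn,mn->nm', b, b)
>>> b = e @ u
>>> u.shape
(3, 3)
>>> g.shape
(31,)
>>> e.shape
(3, 3)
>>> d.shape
()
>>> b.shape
(3, 3)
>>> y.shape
(31, 3)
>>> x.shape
(3, 3)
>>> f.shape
()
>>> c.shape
(37, 3)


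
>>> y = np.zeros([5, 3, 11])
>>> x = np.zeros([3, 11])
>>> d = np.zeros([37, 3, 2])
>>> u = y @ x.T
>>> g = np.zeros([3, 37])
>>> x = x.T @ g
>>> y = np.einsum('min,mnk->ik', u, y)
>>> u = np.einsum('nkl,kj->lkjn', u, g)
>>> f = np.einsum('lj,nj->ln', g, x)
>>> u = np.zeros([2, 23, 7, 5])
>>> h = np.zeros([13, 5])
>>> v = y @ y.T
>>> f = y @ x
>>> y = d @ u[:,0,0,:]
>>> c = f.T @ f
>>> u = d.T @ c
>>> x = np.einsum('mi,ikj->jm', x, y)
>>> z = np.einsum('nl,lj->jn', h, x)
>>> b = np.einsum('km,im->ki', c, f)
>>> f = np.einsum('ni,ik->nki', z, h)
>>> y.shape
(37, 3, 5)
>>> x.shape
(5, 11)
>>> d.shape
(37, 3, 2)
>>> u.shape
(2, 3, 37)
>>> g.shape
(3, 37)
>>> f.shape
(11, 5, 13)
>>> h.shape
(13, 5)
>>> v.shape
(3, 3)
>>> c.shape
(37, 37)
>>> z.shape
(11, 13)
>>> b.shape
(37, 3)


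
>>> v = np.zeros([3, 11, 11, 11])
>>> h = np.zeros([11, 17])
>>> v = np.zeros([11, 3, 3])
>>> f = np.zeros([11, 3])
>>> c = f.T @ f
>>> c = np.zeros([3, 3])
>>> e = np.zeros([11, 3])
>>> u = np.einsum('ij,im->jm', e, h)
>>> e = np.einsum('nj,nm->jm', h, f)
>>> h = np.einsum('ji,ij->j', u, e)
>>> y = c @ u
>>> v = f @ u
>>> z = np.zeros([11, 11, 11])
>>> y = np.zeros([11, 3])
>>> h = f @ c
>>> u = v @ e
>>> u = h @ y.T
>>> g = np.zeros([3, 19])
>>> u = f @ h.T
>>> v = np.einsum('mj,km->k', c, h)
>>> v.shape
(11,)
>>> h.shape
(11, 3)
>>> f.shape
(11, 3)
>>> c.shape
(3, 3)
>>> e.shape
(17, 3)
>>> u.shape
(11, 11)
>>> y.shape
(11, 3)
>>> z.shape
(11, 11, 11)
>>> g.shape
(3, 19)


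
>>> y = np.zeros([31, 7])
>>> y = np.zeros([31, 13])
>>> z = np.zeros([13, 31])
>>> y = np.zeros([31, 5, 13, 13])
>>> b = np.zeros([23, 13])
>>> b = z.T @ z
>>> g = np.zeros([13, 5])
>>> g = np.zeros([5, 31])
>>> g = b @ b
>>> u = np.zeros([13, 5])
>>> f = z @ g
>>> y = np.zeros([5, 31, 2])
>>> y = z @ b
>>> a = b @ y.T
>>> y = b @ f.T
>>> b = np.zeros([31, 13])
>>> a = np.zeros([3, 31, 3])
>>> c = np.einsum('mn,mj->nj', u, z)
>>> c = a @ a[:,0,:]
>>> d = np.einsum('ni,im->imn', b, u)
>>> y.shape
(31, 13)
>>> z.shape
(13, 31)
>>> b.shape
(31, 13)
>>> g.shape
(31, 31)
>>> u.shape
(13, 5)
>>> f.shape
(13, 31)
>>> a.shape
(3, 31, 3)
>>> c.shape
(3, 31, 3)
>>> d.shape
(13, 5, 31)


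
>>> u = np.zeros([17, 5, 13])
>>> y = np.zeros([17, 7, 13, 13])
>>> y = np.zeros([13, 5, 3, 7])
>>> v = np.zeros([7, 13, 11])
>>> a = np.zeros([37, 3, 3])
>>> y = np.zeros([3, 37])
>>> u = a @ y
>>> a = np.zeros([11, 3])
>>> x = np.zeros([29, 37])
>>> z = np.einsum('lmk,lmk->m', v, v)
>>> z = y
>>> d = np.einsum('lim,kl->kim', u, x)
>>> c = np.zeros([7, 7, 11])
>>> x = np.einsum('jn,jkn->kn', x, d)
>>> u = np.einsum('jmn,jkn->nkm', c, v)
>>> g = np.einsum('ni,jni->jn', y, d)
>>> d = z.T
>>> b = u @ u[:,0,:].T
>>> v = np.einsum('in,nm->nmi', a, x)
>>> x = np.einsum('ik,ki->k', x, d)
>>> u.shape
(11, 13, 7)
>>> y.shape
(3, 37)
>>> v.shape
(3, 37, 11)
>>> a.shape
(11, 3)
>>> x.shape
(37,)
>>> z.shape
(3, 37)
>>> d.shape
(37, 3)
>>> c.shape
(7, 7, 11)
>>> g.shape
(29, 3)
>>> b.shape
(11, 13, 11)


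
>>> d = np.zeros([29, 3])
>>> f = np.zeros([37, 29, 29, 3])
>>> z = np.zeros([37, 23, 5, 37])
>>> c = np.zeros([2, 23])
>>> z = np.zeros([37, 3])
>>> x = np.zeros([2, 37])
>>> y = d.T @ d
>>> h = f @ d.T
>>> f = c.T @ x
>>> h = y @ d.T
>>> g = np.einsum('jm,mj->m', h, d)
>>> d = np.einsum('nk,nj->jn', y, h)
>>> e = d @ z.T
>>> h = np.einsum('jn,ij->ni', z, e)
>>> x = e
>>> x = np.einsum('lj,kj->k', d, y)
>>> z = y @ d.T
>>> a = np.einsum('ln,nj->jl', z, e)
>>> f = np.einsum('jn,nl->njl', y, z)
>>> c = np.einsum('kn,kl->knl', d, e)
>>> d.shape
(29, 3)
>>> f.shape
(3, 3, 29)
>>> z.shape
(3, 29)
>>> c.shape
(29, 3, 37)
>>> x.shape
(3,)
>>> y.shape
(3, 3)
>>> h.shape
(3, 29)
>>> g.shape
(29,)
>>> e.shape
(29, 37)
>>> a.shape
(37, 3)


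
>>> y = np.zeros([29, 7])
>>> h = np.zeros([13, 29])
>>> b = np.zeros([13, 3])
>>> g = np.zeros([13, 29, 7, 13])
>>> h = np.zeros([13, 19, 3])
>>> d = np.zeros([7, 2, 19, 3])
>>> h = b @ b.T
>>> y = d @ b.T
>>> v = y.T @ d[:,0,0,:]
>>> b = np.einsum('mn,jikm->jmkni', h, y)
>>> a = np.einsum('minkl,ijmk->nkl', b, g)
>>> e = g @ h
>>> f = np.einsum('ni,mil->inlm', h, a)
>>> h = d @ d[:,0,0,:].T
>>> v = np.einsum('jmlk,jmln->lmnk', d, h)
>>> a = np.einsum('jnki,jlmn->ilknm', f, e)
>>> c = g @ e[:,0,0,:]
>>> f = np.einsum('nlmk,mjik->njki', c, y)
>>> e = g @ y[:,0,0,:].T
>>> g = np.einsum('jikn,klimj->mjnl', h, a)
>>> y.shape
(7, 2, 19, 13)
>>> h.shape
(7, 2, 19, 7)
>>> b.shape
(7, 13, 19, 13, 2)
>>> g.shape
(13, 7, 7, 29)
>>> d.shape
(7, 2, 19, 3)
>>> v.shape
(19, 2, 7, 3)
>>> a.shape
(19, 29, 2, 13, 7)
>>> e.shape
(13, 29, 7, 7)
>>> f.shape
(13, 2, 13, 19)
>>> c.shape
(13, 29, 7, 13)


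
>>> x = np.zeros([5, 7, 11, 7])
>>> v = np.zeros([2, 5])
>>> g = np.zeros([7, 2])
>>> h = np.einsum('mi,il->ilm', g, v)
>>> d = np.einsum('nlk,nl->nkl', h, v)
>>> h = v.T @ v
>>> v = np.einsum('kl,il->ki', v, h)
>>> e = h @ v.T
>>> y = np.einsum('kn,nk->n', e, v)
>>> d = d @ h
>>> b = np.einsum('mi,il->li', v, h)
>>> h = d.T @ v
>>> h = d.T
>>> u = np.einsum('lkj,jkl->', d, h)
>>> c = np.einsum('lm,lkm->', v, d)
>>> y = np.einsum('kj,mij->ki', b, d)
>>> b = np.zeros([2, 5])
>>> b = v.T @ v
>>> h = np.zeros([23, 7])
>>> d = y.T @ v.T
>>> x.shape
(5, 7, 11, 7)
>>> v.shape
(2, 5)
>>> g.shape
(7, 2)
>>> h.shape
(23, 7)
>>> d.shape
(7, 2)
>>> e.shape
(5, 2)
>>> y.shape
(5, 7)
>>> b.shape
(5, 5)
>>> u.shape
()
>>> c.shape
()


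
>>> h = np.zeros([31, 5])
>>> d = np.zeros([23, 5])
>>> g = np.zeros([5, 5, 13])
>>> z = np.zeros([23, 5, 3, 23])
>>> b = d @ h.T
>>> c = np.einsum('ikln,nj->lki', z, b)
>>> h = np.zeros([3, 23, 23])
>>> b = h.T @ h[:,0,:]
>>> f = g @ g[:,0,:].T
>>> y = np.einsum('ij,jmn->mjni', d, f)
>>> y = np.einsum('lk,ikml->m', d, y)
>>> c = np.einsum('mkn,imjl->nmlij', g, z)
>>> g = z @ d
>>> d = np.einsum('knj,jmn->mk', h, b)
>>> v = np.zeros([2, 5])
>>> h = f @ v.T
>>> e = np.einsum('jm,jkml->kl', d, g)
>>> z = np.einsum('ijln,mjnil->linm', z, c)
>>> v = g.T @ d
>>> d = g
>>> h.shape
(5, 5, 2)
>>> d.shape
(23, 5, 3, 5)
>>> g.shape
(23, 5, 3, 5)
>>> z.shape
(3, 23, 23, 13)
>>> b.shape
(23, 23, 23)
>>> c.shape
(13, 5, 23, 23, 3)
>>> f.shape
(5, 5, 5)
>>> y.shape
(5,)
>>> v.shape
(5, 3, 5, 3)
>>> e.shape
(5, 5)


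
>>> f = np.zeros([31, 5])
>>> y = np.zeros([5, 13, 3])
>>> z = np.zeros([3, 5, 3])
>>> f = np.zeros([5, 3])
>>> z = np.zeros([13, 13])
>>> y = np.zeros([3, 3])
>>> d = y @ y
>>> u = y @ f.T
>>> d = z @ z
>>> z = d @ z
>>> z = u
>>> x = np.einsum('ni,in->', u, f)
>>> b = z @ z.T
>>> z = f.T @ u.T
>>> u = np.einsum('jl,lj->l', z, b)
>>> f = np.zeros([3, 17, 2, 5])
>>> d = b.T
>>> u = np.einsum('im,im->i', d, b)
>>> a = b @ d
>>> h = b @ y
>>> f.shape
(3, 17, 2, 5)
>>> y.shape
(3, 3)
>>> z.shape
(3, 3)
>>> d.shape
(3, 3)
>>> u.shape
(3,)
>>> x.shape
()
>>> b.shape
(3, 3)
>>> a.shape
(3, 3)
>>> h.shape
(3, 3)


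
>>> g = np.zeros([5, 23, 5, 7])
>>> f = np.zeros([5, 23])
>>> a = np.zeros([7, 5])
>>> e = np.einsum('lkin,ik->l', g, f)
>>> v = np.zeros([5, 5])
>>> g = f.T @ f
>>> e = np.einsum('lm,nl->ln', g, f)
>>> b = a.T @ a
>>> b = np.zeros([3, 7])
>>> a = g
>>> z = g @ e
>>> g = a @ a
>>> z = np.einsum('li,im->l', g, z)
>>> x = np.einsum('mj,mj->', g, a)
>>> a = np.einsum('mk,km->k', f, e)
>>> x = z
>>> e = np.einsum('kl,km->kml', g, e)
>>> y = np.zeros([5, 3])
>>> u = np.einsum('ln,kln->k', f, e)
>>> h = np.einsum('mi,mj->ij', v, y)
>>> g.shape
(23, 23)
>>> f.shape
(5, 23)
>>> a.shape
(23,)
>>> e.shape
(23, 5, 23)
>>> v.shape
(5, 5)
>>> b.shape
(3, 7)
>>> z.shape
(23,)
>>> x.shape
(23,)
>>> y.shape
(5, 3)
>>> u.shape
(23,)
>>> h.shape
(5, 3)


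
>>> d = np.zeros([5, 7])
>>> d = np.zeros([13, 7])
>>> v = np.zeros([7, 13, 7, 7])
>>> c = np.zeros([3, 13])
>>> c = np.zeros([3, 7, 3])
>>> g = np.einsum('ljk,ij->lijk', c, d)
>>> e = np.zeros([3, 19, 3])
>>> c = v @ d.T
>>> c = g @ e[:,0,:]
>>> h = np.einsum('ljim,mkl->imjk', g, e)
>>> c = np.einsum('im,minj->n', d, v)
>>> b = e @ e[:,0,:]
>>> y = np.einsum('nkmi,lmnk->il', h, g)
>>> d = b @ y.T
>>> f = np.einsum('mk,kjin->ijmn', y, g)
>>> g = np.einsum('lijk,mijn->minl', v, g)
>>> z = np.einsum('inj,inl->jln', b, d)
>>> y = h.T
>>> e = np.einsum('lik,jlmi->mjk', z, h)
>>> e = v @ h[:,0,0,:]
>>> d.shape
(3, 19, 19)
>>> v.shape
(7, 13, 7, 7)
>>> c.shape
(7,)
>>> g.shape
(3, 13, 3, 7)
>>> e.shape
(7, 13, 7, 19)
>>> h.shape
(7, 3, 13, 19)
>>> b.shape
(3, 19, 3)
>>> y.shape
(19, 13, 3, 7)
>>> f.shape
(7, 13, 19, 3)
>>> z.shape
(3, 19, 19)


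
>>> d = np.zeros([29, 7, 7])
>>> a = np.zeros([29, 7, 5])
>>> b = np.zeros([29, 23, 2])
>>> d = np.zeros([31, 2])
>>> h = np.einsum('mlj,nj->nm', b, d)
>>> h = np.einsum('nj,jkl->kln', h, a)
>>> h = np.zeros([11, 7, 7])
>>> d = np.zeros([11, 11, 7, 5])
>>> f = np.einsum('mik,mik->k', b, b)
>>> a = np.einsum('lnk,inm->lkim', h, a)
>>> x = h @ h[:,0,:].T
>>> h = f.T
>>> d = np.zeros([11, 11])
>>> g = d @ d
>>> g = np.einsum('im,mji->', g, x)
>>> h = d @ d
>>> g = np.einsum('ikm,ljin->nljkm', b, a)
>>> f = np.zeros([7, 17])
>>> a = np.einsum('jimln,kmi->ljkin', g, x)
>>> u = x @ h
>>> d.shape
(11, 11)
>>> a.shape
(23, 5, 11, 11, 2)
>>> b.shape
(29, 23, 2)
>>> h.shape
(11, 11)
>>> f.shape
(7, 17)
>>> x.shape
(11, 7, 11)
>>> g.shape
(5, 11, 7, 23, 2)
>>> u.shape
(11, 7, 11)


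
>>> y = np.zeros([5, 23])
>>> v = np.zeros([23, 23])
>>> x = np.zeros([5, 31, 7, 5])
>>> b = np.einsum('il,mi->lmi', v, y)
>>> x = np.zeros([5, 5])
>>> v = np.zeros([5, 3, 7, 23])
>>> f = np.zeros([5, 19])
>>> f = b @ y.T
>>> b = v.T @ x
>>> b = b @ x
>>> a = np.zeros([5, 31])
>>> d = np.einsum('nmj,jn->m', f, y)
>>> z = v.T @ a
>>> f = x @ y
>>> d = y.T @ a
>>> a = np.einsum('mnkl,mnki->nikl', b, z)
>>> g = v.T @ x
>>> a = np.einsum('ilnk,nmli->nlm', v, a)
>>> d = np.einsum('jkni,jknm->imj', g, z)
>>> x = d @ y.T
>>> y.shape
(5, 23)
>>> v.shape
(5, 3, 7, 23)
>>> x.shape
(5, 31, 5)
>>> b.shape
(23, 7, 3, 5)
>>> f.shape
(5, 23)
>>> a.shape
(7, 3, 31)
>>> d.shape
(5, 31, 23)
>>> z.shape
(23, 7, 3, 31)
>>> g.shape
(23, 7, 3, 5)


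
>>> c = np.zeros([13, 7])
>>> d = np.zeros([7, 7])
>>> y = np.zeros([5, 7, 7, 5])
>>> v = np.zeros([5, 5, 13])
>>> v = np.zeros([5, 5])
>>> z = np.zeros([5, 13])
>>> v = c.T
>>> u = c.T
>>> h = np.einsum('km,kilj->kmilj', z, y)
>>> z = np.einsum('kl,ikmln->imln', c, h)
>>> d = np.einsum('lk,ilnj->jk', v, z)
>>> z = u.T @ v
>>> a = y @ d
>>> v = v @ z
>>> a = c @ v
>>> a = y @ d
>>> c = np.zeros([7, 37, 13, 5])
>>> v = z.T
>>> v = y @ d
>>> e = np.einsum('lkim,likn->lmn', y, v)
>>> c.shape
(7, 37, 13, 5)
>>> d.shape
(5, 13)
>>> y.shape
(5, 7, 7, 5)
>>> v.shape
(5, 7, 7, 13)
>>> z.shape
(13, 13)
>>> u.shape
(7, 13)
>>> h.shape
(5, 13, 7, 7, 5)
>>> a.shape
(5, 7, 7, 13)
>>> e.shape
(5, 5, 13)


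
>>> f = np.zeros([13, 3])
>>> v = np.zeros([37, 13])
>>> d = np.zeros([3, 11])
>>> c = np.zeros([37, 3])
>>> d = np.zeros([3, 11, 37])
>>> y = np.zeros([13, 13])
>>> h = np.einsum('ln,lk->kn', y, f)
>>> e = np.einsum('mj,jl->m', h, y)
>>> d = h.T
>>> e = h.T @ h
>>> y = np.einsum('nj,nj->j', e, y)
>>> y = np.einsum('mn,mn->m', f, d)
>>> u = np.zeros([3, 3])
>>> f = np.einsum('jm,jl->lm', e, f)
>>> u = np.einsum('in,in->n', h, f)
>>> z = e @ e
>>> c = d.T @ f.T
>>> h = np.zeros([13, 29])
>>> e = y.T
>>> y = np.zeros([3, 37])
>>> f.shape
(3, 13)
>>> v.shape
(37, 13)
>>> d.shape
(13, 3)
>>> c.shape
(3, 3)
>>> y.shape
(3, 37)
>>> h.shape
(13, 29)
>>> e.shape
(13,)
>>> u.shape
(13,)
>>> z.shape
(13, 13)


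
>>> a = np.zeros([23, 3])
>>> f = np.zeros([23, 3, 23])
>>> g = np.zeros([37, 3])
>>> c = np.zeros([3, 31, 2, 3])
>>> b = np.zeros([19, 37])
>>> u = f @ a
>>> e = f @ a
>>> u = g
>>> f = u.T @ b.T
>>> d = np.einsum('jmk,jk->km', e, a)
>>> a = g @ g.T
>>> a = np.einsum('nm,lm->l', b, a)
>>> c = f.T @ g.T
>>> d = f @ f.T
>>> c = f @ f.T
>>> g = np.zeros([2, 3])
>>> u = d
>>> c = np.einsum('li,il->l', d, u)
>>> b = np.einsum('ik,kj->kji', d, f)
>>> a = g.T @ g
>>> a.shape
(3, 3)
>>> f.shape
(3, 19)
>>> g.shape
(2, 3)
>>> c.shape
(3,)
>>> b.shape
(3, 19, 3)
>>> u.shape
(3, 3)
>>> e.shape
(23, 3, 3)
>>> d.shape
(3, 3)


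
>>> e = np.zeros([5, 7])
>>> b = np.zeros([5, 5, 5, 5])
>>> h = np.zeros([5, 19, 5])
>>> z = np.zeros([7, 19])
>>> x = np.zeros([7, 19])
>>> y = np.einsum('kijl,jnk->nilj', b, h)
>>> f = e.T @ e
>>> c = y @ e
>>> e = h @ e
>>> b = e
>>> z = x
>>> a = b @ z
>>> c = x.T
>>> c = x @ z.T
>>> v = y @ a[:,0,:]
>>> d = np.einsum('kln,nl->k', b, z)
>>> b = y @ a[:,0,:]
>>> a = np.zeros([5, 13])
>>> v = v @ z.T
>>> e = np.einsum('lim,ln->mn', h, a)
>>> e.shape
(5, 13)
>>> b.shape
(19, 5, 5, 19)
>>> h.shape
(5, 19, 5)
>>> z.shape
(7, 19)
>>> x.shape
(7, 19)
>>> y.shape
(19, 5, 5, 5)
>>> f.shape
(7, 7)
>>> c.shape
(7, 7)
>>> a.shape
(5, 13)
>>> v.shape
(19, 5, 5, 7)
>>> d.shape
(5,)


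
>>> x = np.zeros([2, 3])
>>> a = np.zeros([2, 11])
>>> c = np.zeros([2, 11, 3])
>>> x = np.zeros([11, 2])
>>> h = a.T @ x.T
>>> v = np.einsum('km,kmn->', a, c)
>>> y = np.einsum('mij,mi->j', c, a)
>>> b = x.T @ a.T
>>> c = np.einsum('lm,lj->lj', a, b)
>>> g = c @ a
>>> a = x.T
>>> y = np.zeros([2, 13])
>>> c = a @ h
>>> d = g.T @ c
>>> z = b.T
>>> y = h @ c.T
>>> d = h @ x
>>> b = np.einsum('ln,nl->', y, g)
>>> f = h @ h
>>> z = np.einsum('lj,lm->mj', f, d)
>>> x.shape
(11, 2)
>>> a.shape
(2, 11)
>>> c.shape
(2, 11)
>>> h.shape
(11, 11)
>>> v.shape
()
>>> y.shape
(11, 2)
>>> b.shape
()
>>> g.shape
(2, 11)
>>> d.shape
(11, 2)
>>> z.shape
(2, 11)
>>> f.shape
(11, 11)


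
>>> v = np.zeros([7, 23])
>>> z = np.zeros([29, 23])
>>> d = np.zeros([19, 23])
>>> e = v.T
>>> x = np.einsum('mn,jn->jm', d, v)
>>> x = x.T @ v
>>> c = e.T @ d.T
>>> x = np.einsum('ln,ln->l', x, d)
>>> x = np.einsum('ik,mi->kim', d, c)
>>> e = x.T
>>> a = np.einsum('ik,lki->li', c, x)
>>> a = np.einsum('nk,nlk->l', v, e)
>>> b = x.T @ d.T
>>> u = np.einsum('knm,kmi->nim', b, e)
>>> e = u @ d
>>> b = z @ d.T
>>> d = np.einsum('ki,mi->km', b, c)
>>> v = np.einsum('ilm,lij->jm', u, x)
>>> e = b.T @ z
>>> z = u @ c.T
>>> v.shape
(7, 19)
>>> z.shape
(19, 23, 7)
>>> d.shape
(29, 7)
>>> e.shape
(19, 23)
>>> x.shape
(23, 19, 7)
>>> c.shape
(7, 19)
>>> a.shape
(19,)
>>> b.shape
(29, 19)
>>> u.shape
(19, 23, 19)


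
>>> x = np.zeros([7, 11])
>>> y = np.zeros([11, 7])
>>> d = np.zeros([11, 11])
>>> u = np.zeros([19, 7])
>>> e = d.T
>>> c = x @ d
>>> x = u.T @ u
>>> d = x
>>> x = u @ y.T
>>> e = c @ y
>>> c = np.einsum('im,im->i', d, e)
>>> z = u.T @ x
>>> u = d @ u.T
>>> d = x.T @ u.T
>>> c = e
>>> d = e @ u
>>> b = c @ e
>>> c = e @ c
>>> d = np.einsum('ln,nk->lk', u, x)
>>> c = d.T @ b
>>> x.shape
(19, 11)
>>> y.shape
(11, 7)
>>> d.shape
(7, 11)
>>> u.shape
(7, 19)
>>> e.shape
(7, 7)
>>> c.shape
(11, 7)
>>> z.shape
(7, 11)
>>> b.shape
(7, 7)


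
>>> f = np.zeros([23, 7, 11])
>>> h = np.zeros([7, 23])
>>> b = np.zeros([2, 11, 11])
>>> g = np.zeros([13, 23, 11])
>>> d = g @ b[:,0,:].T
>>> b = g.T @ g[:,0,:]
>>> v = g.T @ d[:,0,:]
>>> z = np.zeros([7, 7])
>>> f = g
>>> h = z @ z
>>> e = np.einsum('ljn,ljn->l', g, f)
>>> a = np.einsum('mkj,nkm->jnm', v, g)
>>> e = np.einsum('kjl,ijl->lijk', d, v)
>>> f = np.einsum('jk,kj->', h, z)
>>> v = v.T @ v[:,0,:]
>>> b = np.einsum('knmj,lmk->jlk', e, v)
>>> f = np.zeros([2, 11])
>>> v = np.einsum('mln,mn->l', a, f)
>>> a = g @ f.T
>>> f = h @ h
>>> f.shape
(7, 7)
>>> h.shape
(7, 7)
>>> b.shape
(13, 2, 2)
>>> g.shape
(13, 23, 11)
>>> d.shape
(13, 23, 2)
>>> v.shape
(13,)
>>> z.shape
(7, 7)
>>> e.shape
(2, 11, 23, 13)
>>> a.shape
(13, 23, 2)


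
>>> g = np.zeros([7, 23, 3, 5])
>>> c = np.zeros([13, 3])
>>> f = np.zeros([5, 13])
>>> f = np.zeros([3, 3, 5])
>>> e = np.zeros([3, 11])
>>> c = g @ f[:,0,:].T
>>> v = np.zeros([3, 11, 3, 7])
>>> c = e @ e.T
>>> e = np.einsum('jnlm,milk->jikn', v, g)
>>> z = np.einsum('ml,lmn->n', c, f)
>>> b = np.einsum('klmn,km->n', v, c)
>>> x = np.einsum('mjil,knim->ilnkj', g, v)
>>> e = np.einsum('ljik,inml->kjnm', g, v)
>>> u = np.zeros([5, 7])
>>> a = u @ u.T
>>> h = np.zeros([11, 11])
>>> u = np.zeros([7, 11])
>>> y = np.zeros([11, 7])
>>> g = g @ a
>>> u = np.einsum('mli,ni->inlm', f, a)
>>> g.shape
(7, 23, 3, 5)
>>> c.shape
(3, 3)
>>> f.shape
(3, 3, 5)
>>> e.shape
(5, 23, 11, 3)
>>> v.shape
(3, 11, 3, 7)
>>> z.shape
(5,)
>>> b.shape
(7,)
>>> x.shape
(3, 5, 11, 3, 23)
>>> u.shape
(5, 5, 3, 3)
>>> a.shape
(5, 5)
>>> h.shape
(11, 11)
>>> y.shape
(11, 7)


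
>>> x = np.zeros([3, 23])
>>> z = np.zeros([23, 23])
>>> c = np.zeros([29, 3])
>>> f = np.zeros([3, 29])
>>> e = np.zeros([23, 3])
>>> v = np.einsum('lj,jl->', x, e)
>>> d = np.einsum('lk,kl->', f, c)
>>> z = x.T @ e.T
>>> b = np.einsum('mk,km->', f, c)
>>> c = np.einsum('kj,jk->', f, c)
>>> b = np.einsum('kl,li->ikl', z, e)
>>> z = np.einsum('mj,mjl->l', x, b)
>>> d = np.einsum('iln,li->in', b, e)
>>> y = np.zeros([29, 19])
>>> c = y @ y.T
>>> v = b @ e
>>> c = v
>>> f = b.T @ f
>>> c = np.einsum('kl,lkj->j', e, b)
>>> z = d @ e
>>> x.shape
(3, 23)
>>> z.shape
(3, 3)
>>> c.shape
(23,)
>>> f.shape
(23, 23, 29)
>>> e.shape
(23, 3)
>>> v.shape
(3, 23, 3)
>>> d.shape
(3, 23)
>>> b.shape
(3, 23, 23)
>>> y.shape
(29, 19)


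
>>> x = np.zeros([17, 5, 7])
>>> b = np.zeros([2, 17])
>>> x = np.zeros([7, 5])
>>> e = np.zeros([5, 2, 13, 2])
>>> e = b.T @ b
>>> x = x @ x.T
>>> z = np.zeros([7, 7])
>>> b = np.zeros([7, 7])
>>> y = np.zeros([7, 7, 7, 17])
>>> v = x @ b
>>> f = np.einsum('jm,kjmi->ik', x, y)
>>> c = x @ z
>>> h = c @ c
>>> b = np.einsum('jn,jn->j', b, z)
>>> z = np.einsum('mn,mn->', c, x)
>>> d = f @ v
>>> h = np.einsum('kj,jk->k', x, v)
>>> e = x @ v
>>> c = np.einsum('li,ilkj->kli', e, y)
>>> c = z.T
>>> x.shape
(7, 7)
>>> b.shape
(7,)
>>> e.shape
(7, 7)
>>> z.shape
()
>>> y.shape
(7, 7, 7, 17)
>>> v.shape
(7, 7)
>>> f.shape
(17, 7)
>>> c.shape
()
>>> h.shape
(7,)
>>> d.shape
(17, 7)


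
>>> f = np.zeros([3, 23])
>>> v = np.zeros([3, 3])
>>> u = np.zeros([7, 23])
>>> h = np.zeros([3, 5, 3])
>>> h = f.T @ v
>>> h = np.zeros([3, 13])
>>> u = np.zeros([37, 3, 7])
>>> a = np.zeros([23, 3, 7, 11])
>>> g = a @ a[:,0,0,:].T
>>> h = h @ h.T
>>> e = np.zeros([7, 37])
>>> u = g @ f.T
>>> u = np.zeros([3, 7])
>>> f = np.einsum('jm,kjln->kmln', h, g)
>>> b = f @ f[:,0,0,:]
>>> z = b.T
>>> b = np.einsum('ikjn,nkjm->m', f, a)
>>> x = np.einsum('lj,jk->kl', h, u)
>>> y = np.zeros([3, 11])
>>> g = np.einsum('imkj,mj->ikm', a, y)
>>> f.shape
(23, 3, 7, 23)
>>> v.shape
(3, 3)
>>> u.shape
(3, 7)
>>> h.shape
(3, 3)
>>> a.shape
(23, 3, 7, 11)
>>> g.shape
(23, 7, 3)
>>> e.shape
(7, 37)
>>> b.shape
(11,)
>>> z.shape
(23, 7, 3, 23)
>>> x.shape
(7, 3)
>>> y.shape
(3, 11)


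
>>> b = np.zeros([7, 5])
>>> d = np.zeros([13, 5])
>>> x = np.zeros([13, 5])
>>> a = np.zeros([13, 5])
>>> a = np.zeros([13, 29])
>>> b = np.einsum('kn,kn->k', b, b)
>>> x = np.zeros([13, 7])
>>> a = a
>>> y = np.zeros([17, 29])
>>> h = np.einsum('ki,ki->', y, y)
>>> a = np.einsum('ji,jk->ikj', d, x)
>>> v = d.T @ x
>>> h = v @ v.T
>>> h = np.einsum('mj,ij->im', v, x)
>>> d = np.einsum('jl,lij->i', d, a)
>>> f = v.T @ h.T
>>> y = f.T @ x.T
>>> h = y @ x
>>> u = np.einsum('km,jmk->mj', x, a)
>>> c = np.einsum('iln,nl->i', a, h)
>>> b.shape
(7,)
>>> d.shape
(7,)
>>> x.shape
(13, 7)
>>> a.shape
(5, 7, 13)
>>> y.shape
(13, 13)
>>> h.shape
(13, 7)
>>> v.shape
(5, 7)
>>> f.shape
(7, 13)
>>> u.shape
(7, 5)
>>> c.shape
(5,)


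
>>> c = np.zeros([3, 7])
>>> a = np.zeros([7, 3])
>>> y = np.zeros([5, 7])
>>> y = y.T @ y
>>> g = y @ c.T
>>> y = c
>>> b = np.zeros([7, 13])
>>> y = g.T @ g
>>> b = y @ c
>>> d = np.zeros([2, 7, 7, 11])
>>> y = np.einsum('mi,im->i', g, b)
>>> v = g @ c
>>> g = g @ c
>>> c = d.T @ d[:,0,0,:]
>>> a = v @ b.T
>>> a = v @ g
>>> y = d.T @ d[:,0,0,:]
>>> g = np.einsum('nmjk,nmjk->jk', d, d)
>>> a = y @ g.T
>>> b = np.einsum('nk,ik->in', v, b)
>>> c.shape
(11, 7, 7, 11)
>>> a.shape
(11, 7, 7, 7)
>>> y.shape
(11, 7, 7, 11)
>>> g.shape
(7, 11)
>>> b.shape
(3, 7)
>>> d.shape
(2, 7, 7, 11)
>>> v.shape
(7, 7)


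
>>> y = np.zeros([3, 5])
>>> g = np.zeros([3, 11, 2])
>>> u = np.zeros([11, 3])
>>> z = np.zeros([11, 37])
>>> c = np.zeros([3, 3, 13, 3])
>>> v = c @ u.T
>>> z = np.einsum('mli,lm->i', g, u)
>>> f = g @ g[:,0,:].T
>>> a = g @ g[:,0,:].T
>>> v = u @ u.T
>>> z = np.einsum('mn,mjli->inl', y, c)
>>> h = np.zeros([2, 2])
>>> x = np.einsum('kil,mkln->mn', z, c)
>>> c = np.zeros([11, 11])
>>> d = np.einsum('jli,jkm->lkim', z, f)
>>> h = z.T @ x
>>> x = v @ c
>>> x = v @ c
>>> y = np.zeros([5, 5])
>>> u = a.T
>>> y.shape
(5, 5)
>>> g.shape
(3, 11, 2)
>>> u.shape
(3, 11, 3)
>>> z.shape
(3, 5, 13)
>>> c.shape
(11, 11)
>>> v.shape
(11, 11)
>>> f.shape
(3, 11, 3)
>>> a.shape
(3, 11, 3)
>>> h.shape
(13, 5, 3)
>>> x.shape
(11, 11)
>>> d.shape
(5, 11, 13, 3)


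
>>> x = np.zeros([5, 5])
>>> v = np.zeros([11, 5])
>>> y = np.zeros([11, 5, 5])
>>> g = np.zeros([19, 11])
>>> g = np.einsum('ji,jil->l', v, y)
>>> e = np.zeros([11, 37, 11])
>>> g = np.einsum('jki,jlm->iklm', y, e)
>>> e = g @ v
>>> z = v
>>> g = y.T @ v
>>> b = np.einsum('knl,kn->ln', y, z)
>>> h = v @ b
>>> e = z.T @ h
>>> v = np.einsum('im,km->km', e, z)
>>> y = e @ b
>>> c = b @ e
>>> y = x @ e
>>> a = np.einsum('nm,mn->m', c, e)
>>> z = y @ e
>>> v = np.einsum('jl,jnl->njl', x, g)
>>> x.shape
(5, 5)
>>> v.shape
(5, 5, 5)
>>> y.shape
(5, 5)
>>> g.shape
(5, 5, 5)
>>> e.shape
(5, 5)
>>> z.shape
(5, 5)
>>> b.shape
(5, 5)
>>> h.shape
(11, 5)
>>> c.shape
(5, 5)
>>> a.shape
(5,)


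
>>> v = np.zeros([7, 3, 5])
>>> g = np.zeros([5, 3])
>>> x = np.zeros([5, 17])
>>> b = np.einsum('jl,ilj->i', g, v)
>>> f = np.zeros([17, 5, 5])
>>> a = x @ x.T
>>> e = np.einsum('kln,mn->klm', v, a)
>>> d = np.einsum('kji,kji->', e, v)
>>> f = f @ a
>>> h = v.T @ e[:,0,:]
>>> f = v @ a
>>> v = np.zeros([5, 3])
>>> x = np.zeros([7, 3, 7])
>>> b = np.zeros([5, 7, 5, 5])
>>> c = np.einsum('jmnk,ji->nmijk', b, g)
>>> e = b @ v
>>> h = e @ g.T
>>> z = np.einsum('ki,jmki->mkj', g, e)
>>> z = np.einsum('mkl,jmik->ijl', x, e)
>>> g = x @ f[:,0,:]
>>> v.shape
(5, 3)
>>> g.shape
(7, 3, 5)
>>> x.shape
(7, 3, 7)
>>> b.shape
(5, 7, 5, 5)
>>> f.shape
(7, 3, 5)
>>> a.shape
(5, 5)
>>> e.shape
(5, 7, 5, 3)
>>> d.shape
()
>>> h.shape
(5, 7, 5, 5)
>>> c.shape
(5, 7, 3, 5, 5)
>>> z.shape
(5, 5, 7)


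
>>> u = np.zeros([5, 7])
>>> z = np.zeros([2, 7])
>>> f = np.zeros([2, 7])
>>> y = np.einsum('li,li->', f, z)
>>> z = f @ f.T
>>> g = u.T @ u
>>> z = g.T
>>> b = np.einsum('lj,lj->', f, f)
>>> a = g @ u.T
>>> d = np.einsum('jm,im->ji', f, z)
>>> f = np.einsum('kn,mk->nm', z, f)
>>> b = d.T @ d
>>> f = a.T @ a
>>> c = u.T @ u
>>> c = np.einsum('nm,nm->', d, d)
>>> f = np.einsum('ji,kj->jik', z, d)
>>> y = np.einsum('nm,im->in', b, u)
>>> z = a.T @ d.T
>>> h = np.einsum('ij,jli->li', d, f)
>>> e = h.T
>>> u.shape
(5, 7)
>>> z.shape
(5, 2)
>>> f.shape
(7, 7, 2)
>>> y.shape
(5, 7)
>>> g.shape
(7, 7)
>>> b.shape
(7, 7)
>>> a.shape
(7, 5)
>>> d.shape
(2, 7)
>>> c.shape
()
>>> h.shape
(7, 2)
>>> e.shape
(2, 7)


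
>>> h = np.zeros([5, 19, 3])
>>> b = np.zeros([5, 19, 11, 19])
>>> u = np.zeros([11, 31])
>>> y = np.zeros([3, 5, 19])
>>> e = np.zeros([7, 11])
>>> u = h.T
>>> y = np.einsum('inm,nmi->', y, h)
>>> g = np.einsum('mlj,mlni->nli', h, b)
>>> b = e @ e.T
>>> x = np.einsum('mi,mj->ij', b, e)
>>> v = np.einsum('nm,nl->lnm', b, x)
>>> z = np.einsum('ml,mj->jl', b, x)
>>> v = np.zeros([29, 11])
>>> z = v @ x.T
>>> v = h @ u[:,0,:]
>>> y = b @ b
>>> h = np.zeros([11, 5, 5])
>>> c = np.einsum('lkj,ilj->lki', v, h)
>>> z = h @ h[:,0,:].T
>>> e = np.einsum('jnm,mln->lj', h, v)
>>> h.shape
(11, 5, 5)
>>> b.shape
(7, 7)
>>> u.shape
(3, 19, 5)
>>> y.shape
(7, 7)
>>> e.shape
(19, 11)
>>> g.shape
(11, 19, 19)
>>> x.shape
(7, 11)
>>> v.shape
(5, 19, 5)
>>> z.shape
(11, 5, 11)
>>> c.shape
(5, 19, 11)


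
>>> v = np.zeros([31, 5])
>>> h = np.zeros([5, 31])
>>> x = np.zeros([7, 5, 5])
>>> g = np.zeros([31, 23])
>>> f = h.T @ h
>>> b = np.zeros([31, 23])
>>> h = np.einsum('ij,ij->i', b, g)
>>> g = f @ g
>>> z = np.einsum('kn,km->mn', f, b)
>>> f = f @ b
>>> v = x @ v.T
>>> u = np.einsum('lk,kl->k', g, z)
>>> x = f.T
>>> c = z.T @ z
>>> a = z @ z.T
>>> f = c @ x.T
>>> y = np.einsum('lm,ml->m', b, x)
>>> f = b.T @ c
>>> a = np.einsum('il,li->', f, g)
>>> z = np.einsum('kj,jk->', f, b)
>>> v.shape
(7, 5, 31)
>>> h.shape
(31,)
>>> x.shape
(23, 31)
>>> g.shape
(31, 23)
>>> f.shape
(23, 31)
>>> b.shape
(31, 23)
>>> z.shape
()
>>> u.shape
(23,)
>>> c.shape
(31, 31)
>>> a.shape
()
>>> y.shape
(23,)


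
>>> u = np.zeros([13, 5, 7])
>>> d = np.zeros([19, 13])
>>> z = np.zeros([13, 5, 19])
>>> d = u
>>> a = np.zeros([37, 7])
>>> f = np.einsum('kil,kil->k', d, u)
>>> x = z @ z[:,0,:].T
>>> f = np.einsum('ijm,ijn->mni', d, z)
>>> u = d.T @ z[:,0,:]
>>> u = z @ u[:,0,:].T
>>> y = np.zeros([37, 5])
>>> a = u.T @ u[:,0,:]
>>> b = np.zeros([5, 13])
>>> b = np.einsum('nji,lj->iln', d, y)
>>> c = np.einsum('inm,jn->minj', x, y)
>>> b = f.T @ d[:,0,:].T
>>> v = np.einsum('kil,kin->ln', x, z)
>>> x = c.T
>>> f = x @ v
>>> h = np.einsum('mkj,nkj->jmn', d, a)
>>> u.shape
(13, 5, 7)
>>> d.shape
(13, 5, 7)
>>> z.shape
(13, 5, 19)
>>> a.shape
(7, 5, 7)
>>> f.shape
(37, 5, 13, 19)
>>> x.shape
(37, 5, 13, 13)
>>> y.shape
(37, 5)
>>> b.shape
(13, 19, 13)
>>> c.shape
(13, 13, 5, 37)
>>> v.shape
(13, 19)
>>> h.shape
(7, 13, 7)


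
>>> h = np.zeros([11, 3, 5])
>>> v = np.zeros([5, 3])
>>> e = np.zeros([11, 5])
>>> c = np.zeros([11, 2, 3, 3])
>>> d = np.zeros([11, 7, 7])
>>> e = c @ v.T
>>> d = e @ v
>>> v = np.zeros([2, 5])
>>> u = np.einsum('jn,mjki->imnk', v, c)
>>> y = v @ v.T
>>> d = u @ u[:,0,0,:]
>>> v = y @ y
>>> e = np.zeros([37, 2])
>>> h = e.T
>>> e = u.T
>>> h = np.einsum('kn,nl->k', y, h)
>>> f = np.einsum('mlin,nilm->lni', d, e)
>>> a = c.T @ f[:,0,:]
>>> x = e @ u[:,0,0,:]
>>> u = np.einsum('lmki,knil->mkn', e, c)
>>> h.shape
(2,)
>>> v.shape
(2, 2)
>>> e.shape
(3, 5, 11, 3)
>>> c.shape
(11, 2, 3, 3)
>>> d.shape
(3, 11, 5, 3)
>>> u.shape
(5, 11, 2)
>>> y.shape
(2, 2)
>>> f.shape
(11, 3, 5)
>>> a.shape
(3, 3, 2, 5)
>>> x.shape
(3, 5, 11, 3)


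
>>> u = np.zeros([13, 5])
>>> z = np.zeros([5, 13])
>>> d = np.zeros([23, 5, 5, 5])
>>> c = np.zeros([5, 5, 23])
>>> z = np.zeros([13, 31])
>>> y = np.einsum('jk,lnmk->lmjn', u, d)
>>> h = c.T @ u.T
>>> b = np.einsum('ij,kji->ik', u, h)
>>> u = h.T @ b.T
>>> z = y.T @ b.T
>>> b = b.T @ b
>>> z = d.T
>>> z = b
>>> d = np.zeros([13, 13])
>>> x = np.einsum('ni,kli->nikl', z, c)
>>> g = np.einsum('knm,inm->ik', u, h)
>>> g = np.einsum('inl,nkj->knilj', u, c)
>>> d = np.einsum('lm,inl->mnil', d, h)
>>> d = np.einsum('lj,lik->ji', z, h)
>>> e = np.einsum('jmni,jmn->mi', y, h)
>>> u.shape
(13, 5, 13)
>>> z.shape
(23, 23)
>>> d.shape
(23, 5)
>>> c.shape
(5, 5, 23)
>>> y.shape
(23, 5, 13, 5)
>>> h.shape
(23, 5, 13)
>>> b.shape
(23, 23)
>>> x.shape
(23, 23, 5, 5)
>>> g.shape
(5, 5, 13, 13, 23)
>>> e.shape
(5, 5)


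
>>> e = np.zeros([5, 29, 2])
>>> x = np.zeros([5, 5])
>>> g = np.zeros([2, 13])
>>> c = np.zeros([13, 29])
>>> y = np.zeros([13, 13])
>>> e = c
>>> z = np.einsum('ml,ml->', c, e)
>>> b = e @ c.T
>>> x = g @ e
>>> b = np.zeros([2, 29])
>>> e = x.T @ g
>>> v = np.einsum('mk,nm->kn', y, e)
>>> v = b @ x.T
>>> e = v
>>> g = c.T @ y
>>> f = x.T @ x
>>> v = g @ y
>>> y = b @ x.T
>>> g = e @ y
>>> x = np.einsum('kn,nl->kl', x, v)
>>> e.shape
(2, 2)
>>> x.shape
(2, 13)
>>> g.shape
(2, 2)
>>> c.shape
(13, 29)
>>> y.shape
(2, 2)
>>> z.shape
()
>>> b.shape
(2, 29)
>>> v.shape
(29, 13)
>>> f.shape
(29, 29)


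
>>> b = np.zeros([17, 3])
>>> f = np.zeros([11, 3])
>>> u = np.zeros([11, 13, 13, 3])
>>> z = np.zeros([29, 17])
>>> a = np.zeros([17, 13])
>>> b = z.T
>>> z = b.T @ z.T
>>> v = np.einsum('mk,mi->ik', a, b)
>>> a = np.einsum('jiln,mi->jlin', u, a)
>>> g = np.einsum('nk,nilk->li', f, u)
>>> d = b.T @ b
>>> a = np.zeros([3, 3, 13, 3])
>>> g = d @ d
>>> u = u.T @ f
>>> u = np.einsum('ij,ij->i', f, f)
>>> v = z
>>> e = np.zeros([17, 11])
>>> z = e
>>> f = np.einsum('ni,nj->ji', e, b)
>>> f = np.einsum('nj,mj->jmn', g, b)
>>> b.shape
(17, 29)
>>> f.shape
(29, 17, 29)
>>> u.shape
(11,)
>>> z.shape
(17, 11)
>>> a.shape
(3, 3, 13, 3)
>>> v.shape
(29, 29)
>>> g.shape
(29, 29)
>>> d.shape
(29, 29)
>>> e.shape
(17, 11)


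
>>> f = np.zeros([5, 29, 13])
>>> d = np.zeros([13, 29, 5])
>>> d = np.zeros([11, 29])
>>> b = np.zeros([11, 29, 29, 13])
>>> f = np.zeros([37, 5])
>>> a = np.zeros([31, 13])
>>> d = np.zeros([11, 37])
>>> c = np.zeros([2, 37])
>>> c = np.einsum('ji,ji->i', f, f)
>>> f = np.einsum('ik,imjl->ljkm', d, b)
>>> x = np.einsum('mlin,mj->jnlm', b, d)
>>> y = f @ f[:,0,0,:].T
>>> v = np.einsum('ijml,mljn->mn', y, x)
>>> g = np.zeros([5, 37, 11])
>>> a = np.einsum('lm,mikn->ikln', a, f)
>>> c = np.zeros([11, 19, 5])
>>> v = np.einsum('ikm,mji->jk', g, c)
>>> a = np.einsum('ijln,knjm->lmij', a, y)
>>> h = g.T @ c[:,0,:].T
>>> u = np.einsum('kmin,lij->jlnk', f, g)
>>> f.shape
(13, 29, 37, 29)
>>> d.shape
(11, 37)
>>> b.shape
(11, 29, 29, 13)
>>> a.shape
(31, 13, 29, 37)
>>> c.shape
(11, 19, 5)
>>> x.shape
(37, 13, 29, 11)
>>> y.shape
(13, 29, 37, 13)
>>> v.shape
(19, 37)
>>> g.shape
(5, 37, 11)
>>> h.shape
(11, 37, 11)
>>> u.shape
(11, 5, 29, 13)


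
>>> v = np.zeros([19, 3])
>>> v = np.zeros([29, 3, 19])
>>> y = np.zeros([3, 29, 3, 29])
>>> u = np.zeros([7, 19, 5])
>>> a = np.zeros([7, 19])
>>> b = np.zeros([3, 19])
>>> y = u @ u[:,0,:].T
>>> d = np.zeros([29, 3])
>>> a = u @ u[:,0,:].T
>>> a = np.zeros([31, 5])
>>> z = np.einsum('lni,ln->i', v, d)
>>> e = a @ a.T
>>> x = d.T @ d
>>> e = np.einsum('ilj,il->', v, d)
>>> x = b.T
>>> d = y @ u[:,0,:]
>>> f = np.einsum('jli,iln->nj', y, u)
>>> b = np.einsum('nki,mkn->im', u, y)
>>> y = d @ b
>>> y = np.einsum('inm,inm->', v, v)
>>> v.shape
(29, 3, 19)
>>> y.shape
()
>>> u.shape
(7, 19, 5)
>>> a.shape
(31, 5)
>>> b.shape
(5, 7)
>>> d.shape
(7, 19, 5)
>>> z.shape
(19,)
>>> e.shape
()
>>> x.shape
(19, 3)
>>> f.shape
(5, 7)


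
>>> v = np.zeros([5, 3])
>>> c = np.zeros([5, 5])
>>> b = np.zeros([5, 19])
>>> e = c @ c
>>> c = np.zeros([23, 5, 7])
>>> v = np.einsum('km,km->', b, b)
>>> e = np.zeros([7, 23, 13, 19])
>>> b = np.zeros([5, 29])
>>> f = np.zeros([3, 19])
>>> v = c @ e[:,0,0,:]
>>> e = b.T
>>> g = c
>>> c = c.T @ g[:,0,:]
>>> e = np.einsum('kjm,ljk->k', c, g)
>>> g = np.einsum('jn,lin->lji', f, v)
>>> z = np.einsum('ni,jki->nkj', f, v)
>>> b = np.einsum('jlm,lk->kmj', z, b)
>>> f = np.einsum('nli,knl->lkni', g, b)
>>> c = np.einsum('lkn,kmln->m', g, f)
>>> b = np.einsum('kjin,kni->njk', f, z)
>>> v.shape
(23, 5, 19)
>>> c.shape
(29,)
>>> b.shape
(5, 29, 3)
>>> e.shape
(7,)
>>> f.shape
(3, 29, 23, 5)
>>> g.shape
(23, 3, 5)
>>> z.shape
(3, 5, 23)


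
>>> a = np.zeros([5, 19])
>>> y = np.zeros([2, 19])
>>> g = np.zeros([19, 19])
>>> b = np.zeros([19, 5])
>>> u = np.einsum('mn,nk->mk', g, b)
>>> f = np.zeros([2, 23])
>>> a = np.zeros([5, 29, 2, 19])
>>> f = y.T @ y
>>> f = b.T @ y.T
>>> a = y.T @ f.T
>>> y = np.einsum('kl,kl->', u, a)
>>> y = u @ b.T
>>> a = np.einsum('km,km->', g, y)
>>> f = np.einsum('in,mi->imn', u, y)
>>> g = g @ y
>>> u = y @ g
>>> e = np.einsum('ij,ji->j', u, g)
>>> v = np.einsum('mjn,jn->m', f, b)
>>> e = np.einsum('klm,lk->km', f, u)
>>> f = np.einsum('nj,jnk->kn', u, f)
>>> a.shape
()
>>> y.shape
(19, 19)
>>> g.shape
(19, 19)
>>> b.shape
(19, 5)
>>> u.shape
(19, 19)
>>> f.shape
(5, 19)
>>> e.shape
(19, 5)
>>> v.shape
(19,)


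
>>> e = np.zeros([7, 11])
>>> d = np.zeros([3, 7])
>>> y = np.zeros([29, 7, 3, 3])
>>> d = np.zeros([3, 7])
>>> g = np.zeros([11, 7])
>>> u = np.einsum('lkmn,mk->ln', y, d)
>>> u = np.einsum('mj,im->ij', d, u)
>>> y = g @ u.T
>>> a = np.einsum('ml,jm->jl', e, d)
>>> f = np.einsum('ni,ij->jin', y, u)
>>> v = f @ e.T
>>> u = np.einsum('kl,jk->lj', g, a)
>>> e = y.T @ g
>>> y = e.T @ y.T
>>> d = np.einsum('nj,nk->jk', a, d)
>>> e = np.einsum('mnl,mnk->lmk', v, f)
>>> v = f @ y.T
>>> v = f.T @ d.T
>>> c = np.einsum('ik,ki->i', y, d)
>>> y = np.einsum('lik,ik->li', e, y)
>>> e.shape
(7, 7, 11)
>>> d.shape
(11, 7)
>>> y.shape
(7, 7)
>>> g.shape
(11, 7)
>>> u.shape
(7, 3)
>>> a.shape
(3, 11)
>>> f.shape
(7, 29, 11)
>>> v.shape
(11, 29, 11)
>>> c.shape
(7,)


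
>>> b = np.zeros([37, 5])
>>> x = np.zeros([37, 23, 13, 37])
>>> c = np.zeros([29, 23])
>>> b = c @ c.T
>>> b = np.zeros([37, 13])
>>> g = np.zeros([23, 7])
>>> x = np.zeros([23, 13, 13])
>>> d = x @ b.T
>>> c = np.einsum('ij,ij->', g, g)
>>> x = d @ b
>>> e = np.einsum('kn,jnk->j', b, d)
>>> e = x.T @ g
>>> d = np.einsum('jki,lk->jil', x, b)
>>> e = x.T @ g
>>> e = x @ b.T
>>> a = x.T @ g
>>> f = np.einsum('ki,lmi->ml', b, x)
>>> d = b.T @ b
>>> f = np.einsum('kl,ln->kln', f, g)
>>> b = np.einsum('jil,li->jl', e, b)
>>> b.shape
(23, 37)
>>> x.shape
(23, 13, 13)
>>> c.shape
()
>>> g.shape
(23, 7)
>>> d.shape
(13, 13)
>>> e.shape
(23, 13, 37)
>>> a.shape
(13, 13, 7)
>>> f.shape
(13, 23, 7)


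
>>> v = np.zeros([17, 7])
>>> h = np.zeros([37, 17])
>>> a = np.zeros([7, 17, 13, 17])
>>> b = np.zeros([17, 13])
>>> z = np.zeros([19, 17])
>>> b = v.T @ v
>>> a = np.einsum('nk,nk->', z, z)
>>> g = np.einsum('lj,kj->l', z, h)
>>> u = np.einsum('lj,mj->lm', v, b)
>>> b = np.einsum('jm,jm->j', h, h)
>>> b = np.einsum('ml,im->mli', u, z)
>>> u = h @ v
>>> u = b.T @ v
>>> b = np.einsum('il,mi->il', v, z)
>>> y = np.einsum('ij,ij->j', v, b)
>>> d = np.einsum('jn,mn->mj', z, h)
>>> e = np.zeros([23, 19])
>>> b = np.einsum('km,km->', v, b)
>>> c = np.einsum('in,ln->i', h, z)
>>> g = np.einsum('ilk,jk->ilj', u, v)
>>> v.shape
(17, 7)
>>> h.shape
(37, 17)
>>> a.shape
()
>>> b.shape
()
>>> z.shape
(19, 17)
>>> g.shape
(19, 7, 17)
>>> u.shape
(19, 7, 7)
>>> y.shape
(7,)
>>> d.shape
(37, 19)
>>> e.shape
(23, 19)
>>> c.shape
(37,)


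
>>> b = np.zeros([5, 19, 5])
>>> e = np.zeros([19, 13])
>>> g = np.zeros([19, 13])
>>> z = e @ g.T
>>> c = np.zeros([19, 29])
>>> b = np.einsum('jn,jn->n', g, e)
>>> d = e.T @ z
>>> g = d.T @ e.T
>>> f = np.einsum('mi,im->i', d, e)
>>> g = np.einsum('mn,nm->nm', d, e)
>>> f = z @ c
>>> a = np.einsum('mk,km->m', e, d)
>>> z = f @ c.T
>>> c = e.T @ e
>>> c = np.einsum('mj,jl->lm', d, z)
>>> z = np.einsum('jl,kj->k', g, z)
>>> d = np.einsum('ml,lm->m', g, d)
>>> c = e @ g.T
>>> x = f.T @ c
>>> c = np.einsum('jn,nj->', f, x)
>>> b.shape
(13,)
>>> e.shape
(19, 13)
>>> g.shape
(19, 13)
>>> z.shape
(19,)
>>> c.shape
()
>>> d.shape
(19,)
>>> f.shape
(19, 29)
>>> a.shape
(19,)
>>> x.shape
(29, 19)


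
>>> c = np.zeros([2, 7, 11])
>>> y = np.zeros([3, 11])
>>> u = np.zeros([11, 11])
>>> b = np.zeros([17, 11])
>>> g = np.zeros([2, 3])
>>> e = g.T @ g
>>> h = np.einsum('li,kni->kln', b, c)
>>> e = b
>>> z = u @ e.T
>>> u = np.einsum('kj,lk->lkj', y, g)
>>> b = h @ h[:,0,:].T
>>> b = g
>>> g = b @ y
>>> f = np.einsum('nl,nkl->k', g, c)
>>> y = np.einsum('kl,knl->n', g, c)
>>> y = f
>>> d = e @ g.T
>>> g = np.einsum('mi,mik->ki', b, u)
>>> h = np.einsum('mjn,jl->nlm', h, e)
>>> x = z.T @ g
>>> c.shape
(2, 7, 11)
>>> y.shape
(7,)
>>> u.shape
(2, 3, 11)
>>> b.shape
(2, 3)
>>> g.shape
(11, 3)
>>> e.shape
(17, 11)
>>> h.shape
(7, 11, 2)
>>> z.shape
(11, 17)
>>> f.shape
(7,)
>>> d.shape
(17, 2)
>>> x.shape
(17, 3)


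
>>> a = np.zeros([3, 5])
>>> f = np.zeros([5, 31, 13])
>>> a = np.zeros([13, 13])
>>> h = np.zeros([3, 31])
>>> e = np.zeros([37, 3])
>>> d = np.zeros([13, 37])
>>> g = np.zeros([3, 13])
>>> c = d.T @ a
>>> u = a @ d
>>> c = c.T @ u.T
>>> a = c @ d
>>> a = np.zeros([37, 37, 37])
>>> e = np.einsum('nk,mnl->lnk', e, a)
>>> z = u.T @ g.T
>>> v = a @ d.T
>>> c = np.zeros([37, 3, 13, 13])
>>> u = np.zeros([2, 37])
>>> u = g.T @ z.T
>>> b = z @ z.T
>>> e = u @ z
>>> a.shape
(37, 37, 37)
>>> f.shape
(5, 31, 13)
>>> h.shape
(3, 31)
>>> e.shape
(13, 3)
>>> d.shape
(13, 37)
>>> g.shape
(3, 13)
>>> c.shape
(37, 3, 13, 13)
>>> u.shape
(13, 37)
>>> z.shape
(37, 3)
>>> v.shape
(37, 37, 13)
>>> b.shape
(37, 37)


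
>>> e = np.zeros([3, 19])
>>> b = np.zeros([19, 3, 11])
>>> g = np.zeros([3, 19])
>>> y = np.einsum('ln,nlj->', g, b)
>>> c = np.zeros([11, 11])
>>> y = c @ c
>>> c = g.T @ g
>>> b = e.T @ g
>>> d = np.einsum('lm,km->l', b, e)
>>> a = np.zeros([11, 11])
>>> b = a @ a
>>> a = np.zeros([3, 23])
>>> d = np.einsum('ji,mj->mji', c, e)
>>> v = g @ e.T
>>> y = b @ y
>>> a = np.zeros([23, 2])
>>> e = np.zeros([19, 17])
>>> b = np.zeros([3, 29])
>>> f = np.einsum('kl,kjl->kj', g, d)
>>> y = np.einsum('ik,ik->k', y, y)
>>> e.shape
(19, 17)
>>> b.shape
(3, 29)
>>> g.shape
(3, 19)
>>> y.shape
(11,)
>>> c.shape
(19, 19)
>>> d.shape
(3, 19, 19)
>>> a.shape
(23, 2)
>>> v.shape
(3, 3)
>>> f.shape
(3, 19)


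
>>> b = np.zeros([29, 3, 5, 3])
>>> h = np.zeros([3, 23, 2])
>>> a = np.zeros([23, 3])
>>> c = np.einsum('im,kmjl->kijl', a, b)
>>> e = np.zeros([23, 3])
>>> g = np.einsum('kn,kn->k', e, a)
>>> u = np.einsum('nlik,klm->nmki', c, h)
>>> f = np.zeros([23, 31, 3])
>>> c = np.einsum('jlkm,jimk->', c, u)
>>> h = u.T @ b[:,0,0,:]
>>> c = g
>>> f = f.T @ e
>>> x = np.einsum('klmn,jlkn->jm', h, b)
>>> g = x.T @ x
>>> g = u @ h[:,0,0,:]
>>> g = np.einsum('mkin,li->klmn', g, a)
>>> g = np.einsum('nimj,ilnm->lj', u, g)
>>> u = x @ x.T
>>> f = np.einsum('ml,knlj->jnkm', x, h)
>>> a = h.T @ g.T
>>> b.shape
(29, 3, 5, 3)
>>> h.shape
(5, 3, 2, 3)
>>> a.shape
(3, 2, 3, 23)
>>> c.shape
(23,)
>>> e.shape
(23, 3)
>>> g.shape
(23, 5)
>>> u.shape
(29, 29)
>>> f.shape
(3, 3, 5, 29)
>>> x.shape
(29, 2)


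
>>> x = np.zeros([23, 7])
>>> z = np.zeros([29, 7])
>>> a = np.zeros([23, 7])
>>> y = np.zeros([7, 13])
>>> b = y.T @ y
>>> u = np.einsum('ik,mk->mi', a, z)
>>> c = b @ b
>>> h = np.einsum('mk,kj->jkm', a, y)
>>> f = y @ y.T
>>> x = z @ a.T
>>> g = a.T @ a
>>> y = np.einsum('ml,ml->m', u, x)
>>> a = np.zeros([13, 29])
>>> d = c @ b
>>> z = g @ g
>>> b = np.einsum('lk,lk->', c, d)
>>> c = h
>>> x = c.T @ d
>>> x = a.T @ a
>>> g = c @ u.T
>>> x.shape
(29, 29)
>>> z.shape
(7, 7)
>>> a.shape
(13, 29)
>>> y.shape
(29,)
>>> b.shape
()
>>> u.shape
(29, 23)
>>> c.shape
(13, 7, 23)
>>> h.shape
(13, 7, 23)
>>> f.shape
(7, 7)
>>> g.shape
(13, 7, 29)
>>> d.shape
(13, 13)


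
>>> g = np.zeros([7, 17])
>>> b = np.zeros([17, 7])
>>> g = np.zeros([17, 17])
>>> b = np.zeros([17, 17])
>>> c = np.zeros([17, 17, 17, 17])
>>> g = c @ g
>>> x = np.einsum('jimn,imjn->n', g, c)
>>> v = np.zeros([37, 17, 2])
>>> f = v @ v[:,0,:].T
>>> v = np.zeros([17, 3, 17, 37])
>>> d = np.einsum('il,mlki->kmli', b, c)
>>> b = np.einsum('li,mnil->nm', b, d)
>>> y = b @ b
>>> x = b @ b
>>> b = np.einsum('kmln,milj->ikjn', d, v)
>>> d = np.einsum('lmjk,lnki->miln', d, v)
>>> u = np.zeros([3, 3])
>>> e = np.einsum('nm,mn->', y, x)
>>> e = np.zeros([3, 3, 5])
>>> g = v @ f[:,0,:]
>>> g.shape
(17, 3, 17, 37)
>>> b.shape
(3, 17, 37, 17)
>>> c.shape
(17, 17, 17, 17)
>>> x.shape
(17, 17)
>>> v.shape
(17, 3, 17, 37)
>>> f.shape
(37, 17, 37)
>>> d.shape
(17, 37, 17, 3)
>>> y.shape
(17, 17)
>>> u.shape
(3, 3)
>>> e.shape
(3, 3, 5)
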